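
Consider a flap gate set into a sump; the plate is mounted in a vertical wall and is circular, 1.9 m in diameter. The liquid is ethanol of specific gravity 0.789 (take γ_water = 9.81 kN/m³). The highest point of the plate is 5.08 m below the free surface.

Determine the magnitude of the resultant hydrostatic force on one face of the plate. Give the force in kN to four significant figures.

F ≈ 132.3 kN

γ = 0.789 × 9.81 = 7.74009 kN/m³.
The centroid is at the centre, 0.95 m below the top of the plate, so the centroid depth is h_c = 5.08 + 0.95 = 6.03 m.
A = π(0.95)² = 2.83529 m².
Resultant F = γ·h_c·A = 7.74009 × 6.03 × 2.83529 = 132.331 kN.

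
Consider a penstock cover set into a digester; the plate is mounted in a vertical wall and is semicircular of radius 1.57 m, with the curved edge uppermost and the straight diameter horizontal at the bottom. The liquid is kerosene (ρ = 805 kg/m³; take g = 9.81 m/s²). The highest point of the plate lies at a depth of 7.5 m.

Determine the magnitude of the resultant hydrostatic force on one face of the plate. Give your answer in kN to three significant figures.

γ = ρg = 805 × 9.81 / 1000 = 7.89705 kN/m³.
The centroid lies 4r/(3π) = 0.666329 m above the diameter, so r − 4r/(3π) = 1.57 − 0.666329 = 0.903671 m below the topmost point, so the centroid depth is h_c = 7.5 + 0.903671 = 8.40367 m.
A = πr²/2 = π × 1.57²/2 = 3.87186 m².
Resultant F = γ·h_c·A = 7.89705 × 8.40367 × 3.87186 = 256.953 kN.

F ≈ 257 kN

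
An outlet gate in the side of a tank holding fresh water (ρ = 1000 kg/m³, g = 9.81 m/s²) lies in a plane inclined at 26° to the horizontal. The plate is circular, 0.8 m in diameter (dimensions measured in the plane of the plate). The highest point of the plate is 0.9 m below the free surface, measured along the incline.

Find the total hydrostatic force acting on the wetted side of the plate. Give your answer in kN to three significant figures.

F ≈ 2.81 kN

γ = ρg = 1000 × 9.81 = 9810 N/m³ = 9.81 kN/m³.
Let θ = 26° be the plate's angle to the horizontal; measure y along the incline from where the plane meets the free surface. Vertical depth h = y·sinθ with sinθ = 0.438371.
The centroid is at the centre, 0.4 m below the top of the plate, so y_c = 0.9 + 0.4 = 1.3 m and h_c = 1.3 × 0.438371 = 0.569882 m.
A = π(0.4)² = 0.502655 m².
Resultant F = γ·h_c·A = 9.81 × 0.569882 × 0.502655 = 2.81011 kN.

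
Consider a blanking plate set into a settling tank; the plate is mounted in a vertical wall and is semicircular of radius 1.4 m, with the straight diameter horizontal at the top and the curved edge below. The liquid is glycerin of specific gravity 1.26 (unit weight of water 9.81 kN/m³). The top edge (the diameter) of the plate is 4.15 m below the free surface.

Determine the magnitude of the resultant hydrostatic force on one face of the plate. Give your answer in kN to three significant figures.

γ = 1.26 × 9.81 = 12.3606 kN/m³.
The centroid of a semicircle lies 4r/(3π) = 0.594178 m from the diameter, here below the top edge, so the centroid depth is h_c = 4.15 + 0.594178 = 4.74418 m.
A = πr²/2 = π × 1.4²/2 = 3.07876 m².
Resultant F = γ·h_c·A = 12.3606 × 4.74418 × 3.07876 = 180.541 kN.

F ≈ 181 kN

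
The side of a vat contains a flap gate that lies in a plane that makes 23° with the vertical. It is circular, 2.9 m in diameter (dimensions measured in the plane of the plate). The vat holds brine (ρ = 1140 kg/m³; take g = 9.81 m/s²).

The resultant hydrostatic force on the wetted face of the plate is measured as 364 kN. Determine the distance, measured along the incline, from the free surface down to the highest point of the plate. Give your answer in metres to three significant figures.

y_top ≈ 3.90 m

γ = ρg = 1140 × 9.81 / 1000 = 11.1834 kN/m³.
A = π(1.45)² = 6.6052 m².
From F = γ·h_c·A, the centroid depth is h_c = 364/(11.1834 × 6.6052) = 4.92767 m.
The plate makes 23° with the vertical, i.e. θ = 90° − 23° = 67° to the horizontal. Measuring y along the incline from the free-surface line, vertical depth h = y·sinθ with sinθ = 0.920505.
Along the incline, y_c = h_c/sinθ = 4.92767/0.920505 = 5.35322 m.
The centroid is at the centre, 1.45 m below the top of the plate, so the highest point sits at y_top = 5.35322 − 1.45 = 3.90322 m along the incline.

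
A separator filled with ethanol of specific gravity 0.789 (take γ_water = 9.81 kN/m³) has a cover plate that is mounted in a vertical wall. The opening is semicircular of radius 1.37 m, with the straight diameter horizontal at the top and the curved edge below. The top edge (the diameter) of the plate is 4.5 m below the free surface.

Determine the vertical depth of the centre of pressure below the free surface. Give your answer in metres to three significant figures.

h_p = 5.11 m

γ = 0.789 × 9.81 = 7.74009 kN/m³.
The centroid of a semicircle lies 4r/(3π) = 0.581446 m from the diameter, here below the top edge, so the centroid depth is h_c = 4.5 + 0.581446 = 5.08145 m.
A = πr²/2 = π × 1.37²/2 = 2.94823 m².
Resultant F = γ·h_c·A = 7.74009 × 5.08145 × 2.94823 = 115.956 kN.
I_c = (π/8 − 8/(9π))·r⁴ = 0.109757 × 1.37⁴ = 0.386647 m⁴.
Centre of pressure: y_p = y_c + I_c/(y_c·A) = 5.08145 + 0.386647/(5.08145 × 2.94823) = 5.08145 + 0.0258087 = 5.10726 m along the plane.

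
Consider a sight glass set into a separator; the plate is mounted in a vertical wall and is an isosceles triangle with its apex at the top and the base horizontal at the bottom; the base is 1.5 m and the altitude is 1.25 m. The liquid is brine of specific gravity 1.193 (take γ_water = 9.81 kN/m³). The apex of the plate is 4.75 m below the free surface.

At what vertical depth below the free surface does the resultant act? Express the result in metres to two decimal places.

h_p = 5.60 m

γ = 1.193 × 9.81 = 11.70333 kN/m³.
With the apex up, the centroid sits 2h/3 = 2 × 1.25/3 = 0.833333 m below the apex, so the centroid depth is h_c = 4.75 + 0.833333 = 5.58333 m.
A = ½ × 1.5 × 1.25 = 0.9375 m².
Resultant F = γ·h_c·A = 11.70333 × 5.58333 × 0.9375 = 61.2596 kN.
I_c = b·h³/36 = 1.5 × 1.25³/36 = 0.0813802 m⁴.
Centre of pressure: y_p = y_c + I_c/(y_c·A) = 5.58333 + 0.0813802/(5.58333 × 0.9375) = 5.58333 + 0.0155473 = 5.59888 m along the plane.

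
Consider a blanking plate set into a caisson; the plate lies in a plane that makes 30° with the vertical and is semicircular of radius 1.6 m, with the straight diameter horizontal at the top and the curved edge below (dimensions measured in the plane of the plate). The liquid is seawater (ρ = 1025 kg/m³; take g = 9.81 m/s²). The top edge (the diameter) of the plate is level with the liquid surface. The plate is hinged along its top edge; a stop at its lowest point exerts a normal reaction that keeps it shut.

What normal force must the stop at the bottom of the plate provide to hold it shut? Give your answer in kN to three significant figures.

P ≈ 14.0 kN

γ = ρg = 1025 × 9.81 / 1000 = 10.05525 kN/m³.
The plate makes 30° with the vertical, i.e. θ = 90° − 30° = 60° to the horizontal. Measuring y along the incline from the free-surface line, vertical depth h = y·sinθ with sinθ = 0.866025.
The centroid of a semicircle lies 4r/(3π) = 0.679061 m from the diameter, here below the top edge, so y_c = 0.679061 m and h_c = 0.679061 × 0.866025 = 0.588084 m.
A = πr²/2 = π × 1.6²/2 = 4.02124 m².
Resultant F = γ·h_c·A = 10.05525 × 0.588084 × 4.02124 = 23.7789 kN.
I_c = (π/8 − 8/(9π))·r⁴ = 0.109757 × 1.6⁴ = 0.719303 m⁴.
Centre of pressure: y_p = y_c + I_c/(y_c·A) = 0.679061 + 0.719303/(0.679061 × 4.02124) = 0.679061 + 0.263417 = 0.942478 m along the plane.
The resultant acts 0.679061 + 0.263417 = 0.942478 m (along the plate) below the hinge at the top edge, so the moment about the hinge is M = F × 0.942478 = 23.7789 × 0.942478 = 22.4111 kN·m.
A normal force at the bottom, 1.6 m from the hinge, must supply this moment: P = 22.4111/1.6 = 14.0069 kN.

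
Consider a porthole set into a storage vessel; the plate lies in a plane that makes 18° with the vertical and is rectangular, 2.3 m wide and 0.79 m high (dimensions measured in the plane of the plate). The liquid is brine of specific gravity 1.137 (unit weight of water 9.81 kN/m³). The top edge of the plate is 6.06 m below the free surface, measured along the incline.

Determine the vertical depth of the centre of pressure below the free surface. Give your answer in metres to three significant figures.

γ = 1.137 × 9.81 = 11.15397 kN/m³.
The plate makes 18° with the vertical, i.e. θ = 90° − 18° = 72° to the horizontal. Measuring y along the incline from the free-surface line, vertical depth h = y·sinθ with sinθ = 0.951057.
The centroid lies 0.79/2 = 0.395 m below the top edge, so y_c = 6.06 + 0.395 = 6.455 m and h_c = 6.455 × 0.951057 = 6.13907 m.
A = 2.3 × 0.79 = 1.817 m².
Resultant F = γ·h_c·A = 11.15397 × 6.13907 × 1.817 = 124.419 kN.
I_c = b·h³/12 = 2.3 × 0.79³/12 = 0.0944991 m⁴.
Centre of pressure: y_p = y_c + I_c/(y_c·A) = 6.455 + 0.0944991/(6.455 × 1.817) = 6.455 + 0.00805706 = 6.46306 m along the plane.
Vertically, h_p = y_p·sinθ = 6.46306 × 0.951057 = 6.14674 m.

h_p = 6.15 m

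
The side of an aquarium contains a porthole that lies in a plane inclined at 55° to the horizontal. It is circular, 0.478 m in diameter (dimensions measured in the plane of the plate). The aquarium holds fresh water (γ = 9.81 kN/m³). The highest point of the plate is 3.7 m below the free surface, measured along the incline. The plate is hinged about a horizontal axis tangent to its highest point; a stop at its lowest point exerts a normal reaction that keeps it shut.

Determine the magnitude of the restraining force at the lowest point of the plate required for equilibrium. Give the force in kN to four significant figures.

P ≈ 2.883 kN

γ = 9.81 kN/m³.
Let θ = 55° be the plate's angle to the horizontal; measure y along the incline from where the plane meets the free surface. Vertical depth h = y·sinθ with sinθ = 0.819152.
The centroid is at the centre, 0.239 m below the top of the plate, so y_c = 3.7 + 0.239 = 3.939 m and h_c = 3.939 × 0.819152 = 3.22664 m.
A = π(0.239)² = 0.179451 m².
Resultant F = γ·h_c·A = 9.81 × 3.22664 × 0.179451 = 5.68022 kN.
I_c = πr⁴/4 = π × 0.239⁴/4 = 0.0025626 m⁴.
Centre of pressure: y_p = y_c + I_c/(y_c·A) = 3.939 + 0.0025626/(3.939 × 0.179451) = 3.939 + 0.00362534 = 3.94263 m along the plane.
The resultant acts 0.239 + 0.00362534 = 0.242625 m (along the plate) below the hinge at the top edge, so the moment about the hinge is M = F × 0.242625 = 5.68022 × 0.242625 = 1.37816 kN·m.
A normal force at the bottom, 0.478 m from the hinge, must supply this moment: P = 1.37816/0.478 = 2.88318 kN.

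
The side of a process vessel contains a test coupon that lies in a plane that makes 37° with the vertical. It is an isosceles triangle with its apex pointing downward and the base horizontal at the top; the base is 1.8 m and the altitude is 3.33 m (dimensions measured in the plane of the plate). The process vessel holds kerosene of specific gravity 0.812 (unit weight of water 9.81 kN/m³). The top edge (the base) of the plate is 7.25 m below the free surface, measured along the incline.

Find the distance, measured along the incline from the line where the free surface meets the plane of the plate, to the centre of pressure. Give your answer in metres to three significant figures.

y_p = 8.43 m

γ = 0.812 × 9.81 = 7.96572 kN/m³.
The plate makes 37° with the vertical, i.e. θ = 90° − 37° = 53° to the horizontal. Measuring y along the incline from the free-surface line, vertical depth h = y·sinθ with sinθ = 0.798636.
With the apex down, the centroid sits h/3 = 3.33/3 = 1.11 m below the base (the top edge), so y_c = 7.25 + 1.11 = 8.36 m and h_c = 8.36 × 0.798636 = 6.6766 m.
A = ½ × 1.8 × 3.33 = 2.997 m².
Resultant F = γ·h_c·A = 7.96572 × 6.6766 × 2.997 = 159.392 kN.
I_c = b·h³/36 = 1.8 × 3.33³/36 = 1.8463 m⁴.
Centre of pressure: y_p = y_c + I_c/(y_c·A) = 8.36 + 1.8463/(8.36 × 2.997) = 8.36 + 0.0736901 = 8.43369 m along the plane.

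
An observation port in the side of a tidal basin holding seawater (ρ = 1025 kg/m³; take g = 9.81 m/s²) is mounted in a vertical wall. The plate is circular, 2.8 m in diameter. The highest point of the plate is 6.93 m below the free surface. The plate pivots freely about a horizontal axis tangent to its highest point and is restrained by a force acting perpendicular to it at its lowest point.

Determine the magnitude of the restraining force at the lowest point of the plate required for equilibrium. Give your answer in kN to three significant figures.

P ≈ 269 kN

γ = ρg = 1025 × 9.81 / 1000 = 10.05525 kN/m³.
The centroid is at the centre, 1.4 m below the top of the plate, so the centroid depth is h_c = 6.93 + 1.4 = 8.33 m.
A = π(1.4)² = 6.15752 m².
Resultant F = γ·h_c·A = 10.05525 × 8.33 × 6.15752 = 515.755 kN.
I_c = πr⁴/4 = π × 1.4⁴/4 = 3.01719 m⁴.
Centre of pressure: y_p = y_c + I_c/(y_c·A) = 8.33 + 3.01719/(8.33 × 6.15752) = 8.33 + 0.0588236 = 8.38882 m along the plane.
The resultant acts 1.4 + 0.0588236 = 1.45882 m (along the plate) below the hinge at the top edge, so the moment about the hinge is M = F × 1.45882 = 515.755 × 1.45882 = 752.394 kN·m.
A normal force at the bottom, 2.8 m from the hinge, must supply this moment: P = 752.394/2.8 = 268.712 kN.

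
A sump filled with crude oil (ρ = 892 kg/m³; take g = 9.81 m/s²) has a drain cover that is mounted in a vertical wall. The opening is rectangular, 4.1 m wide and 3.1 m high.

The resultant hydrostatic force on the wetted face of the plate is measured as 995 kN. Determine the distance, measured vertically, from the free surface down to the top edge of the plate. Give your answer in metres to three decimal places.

γ = ρg = 892 × 9.81 / 1000 = 8.75052 kN/m³.
A = 4.1 × 3.1 = 12.71 m².
From F = γ·h_c·A, the centroid depth is h_c = 995/(8.75052 × 12.71) = 8.9463 m.
The centroid lies 3.1/2 = 1.55 m below the top edge, so the top edge sits at h_top = 8.9463 − 1.55 = 7.3963 m below the surface.

d_top ≈ 7.396 m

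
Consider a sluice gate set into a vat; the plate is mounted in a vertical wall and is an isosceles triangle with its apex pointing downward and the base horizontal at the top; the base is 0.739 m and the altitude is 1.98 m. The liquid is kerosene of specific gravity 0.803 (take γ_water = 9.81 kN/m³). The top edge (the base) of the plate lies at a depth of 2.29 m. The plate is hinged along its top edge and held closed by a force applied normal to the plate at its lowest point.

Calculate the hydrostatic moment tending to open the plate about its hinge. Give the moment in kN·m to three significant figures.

γ = 0.803 × 9.81 = 7.87743 kN/m³.
With the apex down, the centroid sits h/3 = 1.98/3 = 0.66 m below the base (the top edge), so the centroid depth is h_c = 2.29 + 0.66 = 2.95 m.
A = ½ × 0.739 × 1.98 = 0.73161 m².
Resultant F = γ·h_c·A = 7.87743 × 2.95 × 0.73161 = 17.0015 kN.
I_c = b·h³/36 = 0.739 × 1.98³/36 = 0.159345 m⁴.
Centre of pressure: y_p = y_c + I_c/(y_c·A) = 2.95 + 0.159345/(2.95 × 0.73161) = 2.95 + 0.0738307 = 3.02383 m along the plane.
The resultant acts 0.66 + 0.0738307 = 0.733831 m (along the plate) below the hinge at the top edge, so the moment about the hinge is M = F × 0.733831 = 17.0015 × 0.733831 = 12.4762 kN·m.

M ≈ 12.5 kN·m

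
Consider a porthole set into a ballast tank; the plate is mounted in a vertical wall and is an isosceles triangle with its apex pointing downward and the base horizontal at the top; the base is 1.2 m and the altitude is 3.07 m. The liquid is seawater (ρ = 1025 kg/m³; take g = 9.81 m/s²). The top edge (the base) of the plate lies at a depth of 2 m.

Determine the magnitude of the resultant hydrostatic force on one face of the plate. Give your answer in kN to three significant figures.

γ = ρg = 1025 × 9.81 / 1000 = 10.05525 kN/m³.
With the apex down, the centroid sits h/3 = 3.07/3 = 1.02333 m below the base (the top edge), so the centroid depth is h_c = 2 + 1.02333 = 3.02333 m.
A = ½ × 1.2 × 3.07 = 1.842 m².
Resultant F = γ·h_c·A = 10.05525 × 3.02333 × 1.842 = 55.9974 kN.

F ≈ 56.0 kN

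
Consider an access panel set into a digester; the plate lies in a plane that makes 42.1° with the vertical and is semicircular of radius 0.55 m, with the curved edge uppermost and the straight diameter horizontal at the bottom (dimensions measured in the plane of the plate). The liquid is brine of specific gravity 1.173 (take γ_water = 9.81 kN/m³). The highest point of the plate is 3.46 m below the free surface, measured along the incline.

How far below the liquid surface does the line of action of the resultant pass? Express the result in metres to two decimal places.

h_p = 2.81 m

γ = 1.173 × 9.81 = 11.50713 kN/m³.
The plate makes 42.1° with the vertical, i.e. θ = 90° − 42.1° = 47.9° to the horizontal. Measuring y along the incline from the free-surface line, vertical depth h = y·sinθ with sinθ = 0.741976.
The centroid lies 4r/(3π) = 0.233427 m above the diameter, so r − 4r/(3π) = 0.55 − 0.233427 = 0.316573 m below the topmost point, so y_c = 3.46 + 0.316573 = 3.77657 m and h_c = 3.77657 × 0.741976 = 2.80212 m.
A = πr²/2 = π × 0.55²/2 = 0.475166 m².
Resultant F = γ·h_c·A = 11.50713 × 2.80212 × 0.475166 = 15.3214 kN.
I_c = (π/8 − 8/(9π))·r⁴ = 0.109757 × 0.55⁴ = 0.0100435 m⁴.
Centre of pressure: y_p = y_c + I_c/(y_c·A) = 3.77657 + 0.0100435/(3.77657 × 0.475166) = 3.77657 + 0.00559683 = 3.78217 m along the plane.
Vertically, h_p = y_p·sinθ = 3.78217 × 0.741976 = 2.80628 m.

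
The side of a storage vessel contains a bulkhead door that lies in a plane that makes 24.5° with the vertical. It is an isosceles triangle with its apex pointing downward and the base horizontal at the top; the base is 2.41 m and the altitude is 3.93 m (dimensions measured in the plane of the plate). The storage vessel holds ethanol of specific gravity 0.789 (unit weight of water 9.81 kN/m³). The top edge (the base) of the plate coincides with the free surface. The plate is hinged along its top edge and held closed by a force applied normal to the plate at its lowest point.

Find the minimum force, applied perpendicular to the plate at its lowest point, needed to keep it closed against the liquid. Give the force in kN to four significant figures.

γ = 0.789 × 9.81 = 7.74009 kN/m³.
The plate makes 24.5° with the vertical, i.e. θ = 90° − 24.5° = 65.5° to the horizontal. Measuring y along the incline from the free-surface line, vertical depth h = y·sinθ with sinθ = 0.909961.
With the apex down, the centroid sits h/3 = 3.93/3 = 1.31 m below the base (the top edge), so y_c = 1.31 m and h_c = 1.31 × 0.909961 = 1.19205 m.
A = ½ × 2.41 × 3.93 = 4.73565 m².
Resultant F = γ·h_c·A = 7.74009 × 1.19205 × 4.73565 = 43.6938 kN.
I_c = b·h³/36 = 2.41 × 3.93³/36 = 4.06342 m⁴.
Centre of pressure: y_p = y_c + I_c/(y_c·A) = 1.31 + 4.06342/(1.31 × 4.73565) = 1.31 + 0.654999 = 1.965 m along the plane.
The resultant acts 1.31 + 0.654999 = 1.965 m (along the plate) below the hinge at the top edge, so the moment about the hinge is M = F × 1.965 = 43.6938 × 1.965 = 85.8583 kN·m.
A normal force at the bottom, 3.93 m from the hinge, must supply this moment: P = 85.8583/3.93 = 21.8469 kN.

P ≈ 21.85 kN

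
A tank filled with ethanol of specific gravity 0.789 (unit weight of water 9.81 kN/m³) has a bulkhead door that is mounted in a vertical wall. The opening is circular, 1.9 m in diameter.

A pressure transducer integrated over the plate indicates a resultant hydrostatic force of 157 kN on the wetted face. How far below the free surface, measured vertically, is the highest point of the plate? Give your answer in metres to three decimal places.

γ = 0.789 × 9.81 = 7.74009 kN/m³.
A = π(0.95)² = 2.83529 m².
From F = γ·h_c·A, the centroid depth is h_c = 157/(7.74009 × 2.83529) = 7.15412 m.
The centroid is at the centre, 0.95 m below the top of the plate, so the highest point sits at h_top = 7.15412 − 0.95 = 6.20412 m below the surface.

d_top ≈ 6.204 m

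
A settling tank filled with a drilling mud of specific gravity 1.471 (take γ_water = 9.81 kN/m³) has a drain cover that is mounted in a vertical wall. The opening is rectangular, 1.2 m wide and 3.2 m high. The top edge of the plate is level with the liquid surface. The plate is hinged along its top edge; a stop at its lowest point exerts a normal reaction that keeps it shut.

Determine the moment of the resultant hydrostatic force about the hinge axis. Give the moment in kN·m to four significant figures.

γ = 1.471 × 9.81 = 14.43051 kN/m³.
The centroid lies 3.2/2 = 1.6 m below the top edge, so the centroid depth is h_c = 1.6 m.
A = 1.2 × 3.2 = 3.84 m².
Resultant F = γ·h_c·A = 14.43051 × 1.6 × 3.84 = 88.6611 kN.
I_c = b·h³/12 = 1.2 × 3.2³/12 = 3.2768 m⁴.
Centre of pressure: y_p = y_c + I_c/(y_c·A) = 1.6 + 3.2768/(1.6 × 3.84) = 1.6 + 0.533333 = 2.13333 m along the plane.
The resultant acts 1.6 + 0.533333 = 2.13333 m (along the plate) below the hinge at the top edge, so the moment about the hinge is M = F × 2.13333 = 88.6611 × 2.13333 = 189.143 kN·m.

M ≈ 189.1 kN·m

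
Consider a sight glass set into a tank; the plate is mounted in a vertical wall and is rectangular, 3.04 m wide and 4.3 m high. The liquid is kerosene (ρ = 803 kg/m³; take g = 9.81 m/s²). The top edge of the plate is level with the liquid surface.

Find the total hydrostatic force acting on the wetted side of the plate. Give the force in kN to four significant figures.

γ = ρg = 803 × 9.81 / 1000 = 7.87743 kN/m³.
The centroid lies 4.3/2 = 2.15 m below the top edge, so the centroid depth is h_c = 2.15 m.
A = 3.04 × 4.3 = 13.072 m².
Resultant F = γ·h_c·A = 7.87743 × 2.15 × 13.072 = 221.394 kN.

F ≈ 221.4 kN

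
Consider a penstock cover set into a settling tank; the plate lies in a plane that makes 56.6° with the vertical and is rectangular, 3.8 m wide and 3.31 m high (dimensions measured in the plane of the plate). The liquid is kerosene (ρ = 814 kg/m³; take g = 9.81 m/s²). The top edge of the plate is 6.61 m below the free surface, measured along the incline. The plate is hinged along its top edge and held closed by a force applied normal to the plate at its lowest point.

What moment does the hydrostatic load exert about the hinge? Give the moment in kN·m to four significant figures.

M ≈ 806.8 kN·m

γ = ρg = 814 × 9.81 / 1000 = 7.98534 kN/m³.
The plate makes 56.6° with the vertical, i.e. θ = 90° − 56.6° = 33.4° to the horizontal. Measuring y along the incline from the free-surface line, vertical depth h = y·sinθ with sinθ = 0.550481.
The centroid lies 3.31/2 = 1.655 m below the top edge, so y_c = 6.61 + 1.655 = 8.265 m and h_c = 8.265 × 0.550481 = 4.54973 m.
A = 3.8 × 3.31 = 12.578 m².
Resultant F = γ·h_c·A = 7.98534 × 4.54973 × 12.578 = 456.973 kN.
I_c = b·h³/12 = 3.8 × 3.31³/12 = 11.4838 m⁴.
Centre of pressure: y_p = y_c + I_c/(y_c·A) = 8.265 + 11.4838/(8.265 × 12.578) = 8.265 + 0.110467 = 8.37547 m along the plane.
The resultant acts 1.655 + 0.110467 = 1.76547 m (along the plate) below the hinge at the top edge, so the moment about the hinge is M = F × 1.76547 = 456.973 × 1.76547 = 806.772 kN·m.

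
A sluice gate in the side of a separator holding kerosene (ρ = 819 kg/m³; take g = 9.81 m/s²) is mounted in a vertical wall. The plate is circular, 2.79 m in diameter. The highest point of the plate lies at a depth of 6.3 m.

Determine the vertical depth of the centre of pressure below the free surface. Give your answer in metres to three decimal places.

γ = ρg = 819 × 9.81 / 1000 = 8.03439 kN/m³.
The centroid is at the centre, 1.395 m below the top of the plate, so the centroid depth is h_c = 6.3 + 1.395 = 7.695 m.
A = π(1.395)² = 6.11362 m².
Resultant F = γ·h_c·A = 8.03439 × 7.695 × 6.11362 = 377.972 kN.
I_c = πr⁴/4 = π × 1.395⁴/4 = 2.97431 m⁴.
Centre of pressure: y_p = y_c + I_c/(y_c·A) = 7.695 + 2.97431/(7.695 × 6.11362) = 7.695 + 0.0632236 = 7.75822 m along the plane.

h_p = 7.758 m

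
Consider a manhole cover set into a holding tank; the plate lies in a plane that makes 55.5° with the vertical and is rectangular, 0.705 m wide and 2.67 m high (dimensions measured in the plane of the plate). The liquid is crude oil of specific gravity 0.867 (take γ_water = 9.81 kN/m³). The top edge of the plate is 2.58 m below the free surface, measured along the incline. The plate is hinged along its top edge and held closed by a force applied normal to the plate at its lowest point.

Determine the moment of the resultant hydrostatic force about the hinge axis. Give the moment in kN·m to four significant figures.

γ = 0.867 × 9.81 = 8.50527 kN/m³.
The plate makes 55.5° with the vertical, i.e. θ = 90° − 55.5° = 34.5° to the horizontal. Measuring y along the incline from the free-surface line, vertical depth h = y·sinθ with sinθ = 0.566406.
The centroid lies 2.67/2 = 1.335 m below the top edge, so y_c = 2.58 + 1.335 = 3.915 m and h_c = 3.915 × 0.566406 = 2.21748 m.
A = 0.705 × 2.67 = 1.88235 m².
Resultant F = γ·h_c·A = 8.50527 × 2.21748 × 1.88235 = 35.5016 kN.
I_c = b·h³/12 = 0.705 × 2.67³/12 = 1.11826 m⁴.
Centre of pressure: y_p = y_c + I_c/(y_c·A) = 3.915 + 1.11826/(3.915 × 1.88235) = 3.915 + 0.151744 = 4.06674 m along the plane.
The resultant acts 1.335 + 0.151744 = 1.48674 m (along the plate) below the hinge at the top edge, so the moment about the hinge is M = F × 1.48674 = 35.5016 × 1.48674 = 52.7816 kN·m.

M ≈ 52.78 kN·m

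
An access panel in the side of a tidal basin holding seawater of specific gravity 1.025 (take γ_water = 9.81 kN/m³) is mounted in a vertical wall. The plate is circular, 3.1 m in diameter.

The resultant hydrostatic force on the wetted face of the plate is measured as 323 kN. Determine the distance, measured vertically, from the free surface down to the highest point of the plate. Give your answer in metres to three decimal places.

d_top ≈ 2.706 m

γ = 1.025 × 9.81 = 10.05525 kN/m³.
A = π(1.55)² = 7.54768 m².
From F = γ·h_c·A, the centroid depth is h_c = 323/(10.05525 × 7.54768) = 4.25595 m.
The centroid is at the centre, 1.55 m below the top of the plate, so the highest point sits at h_top = 4.25595 − 1.55 = 2.70595 m below the surface.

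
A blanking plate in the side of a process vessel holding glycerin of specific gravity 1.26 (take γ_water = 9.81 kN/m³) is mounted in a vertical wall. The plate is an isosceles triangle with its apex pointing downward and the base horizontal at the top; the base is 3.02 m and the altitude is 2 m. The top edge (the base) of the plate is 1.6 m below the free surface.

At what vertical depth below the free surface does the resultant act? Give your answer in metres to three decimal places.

γ = 1.26 × 9.81 = 12.3606 kN/m³.
With the apex down, the centroid sits h/3 = 2/3 = 0.666667 m below the base (the top edge), so the centroid depth is h_c = 1.6 + 0.666667 = 2.26667 m.
A = ½ × 3.02 × 2 = 3.02 m².
Resultant F = γ·h_c·A = 12.3606 × 2.26667 × 3.02 = 84.6126 kN.
I_c = b·h³/36 = 3.02 × 2³/36 = 0.671111 m⁴.
Centre of pressure: y_p = y_c + I_c/(y_c·A) = 2.26667 + 0.671111/(2.26667 × 3.02) = 2.26667 + 0.0980391 = 2.36471 m along the plane.

h_p = 2.365 m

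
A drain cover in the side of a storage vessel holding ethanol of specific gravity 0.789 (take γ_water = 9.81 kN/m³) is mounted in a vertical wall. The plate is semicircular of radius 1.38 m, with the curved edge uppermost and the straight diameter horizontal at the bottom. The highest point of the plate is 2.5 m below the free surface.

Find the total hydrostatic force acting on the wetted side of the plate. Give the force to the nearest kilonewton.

F ≈ 76 kN

γ = 0.789 × 9.81 = 7.74009 kN/m³.
The centroid lies 4r/(3π) = 0.58569 m above the diameter, so r − 4r/(3π) = 1.38 − 0.58569 = 0.79431 m below the topmost point, so the centroid depth is h_c = 2.5 + 0.79431 = 3.29431 m.
A = πr²/2 = π × 1.38²/2 = 2.99142 m².
Resultant F = γ·h_c·A = 7.74009 × 3.29431 × 2.99142 = 76.276 kN.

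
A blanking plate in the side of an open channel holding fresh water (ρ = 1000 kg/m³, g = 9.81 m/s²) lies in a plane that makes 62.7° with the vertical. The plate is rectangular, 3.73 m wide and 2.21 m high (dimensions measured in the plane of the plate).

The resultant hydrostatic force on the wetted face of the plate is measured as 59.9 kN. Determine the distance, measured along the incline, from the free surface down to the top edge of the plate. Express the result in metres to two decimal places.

y_top ≈ 0.51 m

γ = ρg = 1000 × 9.81 = 9810 N/m³ = 9.81 kN/m³.
A = 3.73 × 2.21 = 8.2433 m².
From F = γ·h_c·A, the centroid depth is h_c = 59.9/(9.81 × 8.2433) = 0.740725 m.
The plate makes 62.7° with the vertical, i.e. θ = 90° − 62.7° = 27.3° to the horizontal. Measuring y along the incline from the free-surface line, vertical depth h = y·sinθ with sinθ = 0.458650.
Along the incline, y_c = h_c/sinθ = 0.740725/0.458650 = 1.61501 m.
The centroid lies 2.21/2 = 1.105 m below the top edge, so the top edge sits at y_top = 1.61501 − 1.105 = 0.51001 m along the incline.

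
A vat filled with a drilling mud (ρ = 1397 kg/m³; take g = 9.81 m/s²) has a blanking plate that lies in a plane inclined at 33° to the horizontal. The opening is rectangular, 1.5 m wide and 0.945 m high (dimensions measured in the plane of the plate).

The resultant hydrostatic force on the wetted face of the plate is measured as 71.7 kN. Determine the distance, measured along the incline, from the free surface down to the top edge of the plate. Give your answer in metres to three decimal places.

y_top ≈ 6.304 m

γ = ρg = 1397 × 9.81 / 1000 = 13.70457 kN/m³.
A = 1.5 × 0.945 = 1.4175 m².
From F = γ·h_c·A, the centroid depth is h_c = 71.7/(13.70457 × 1.4175) = 3.69089 m.
Let θ = 33° be the plate's angle to the horizontal; measure y along the incline from where the plane meets the free surface. Vertical depth h = y·sinθ with sinθ = 0.544639.
Along the incline, y_c = h_c/sinθ = 3.69089/0.544639 = 6.77676 m.
The centroid lies 0.945/2 = 0.4725 m below the top edge, so the top edge sits at y_top = 6.77676 − 0.4725 = 6.30426 m along the incline.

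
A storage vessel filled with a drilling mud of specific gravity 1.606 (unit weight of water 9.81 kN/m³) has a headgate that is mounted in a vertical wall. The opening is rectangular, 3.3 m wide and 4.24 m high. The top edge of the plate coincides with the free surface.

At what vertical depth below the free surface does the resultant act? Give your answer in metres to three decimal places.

h_p = 2.827 m

γ = 1.606 × 9.81 = 15.75486 kN/m³.
The centroid lies 4.24/2 = 2.12 m below the top edge, so the centroid depth is h_c = 2.12 m.
A = 3.3 × 4.24 = 13.992 m².
Resultant F = γ·h_c·A = 15.75486 × 2.12 × 13.992 = 467.337 kN.
I_c = b·h³/12 = 3.3 × 4.24³/12 = 20.9619 m⁴.
Centre of pressure: y_p = y_c + I_c/(y_c·A) = 2.12 + 20.9619/(2.12 × 13.992) = 2.12 + 0.706667 = 2.82667 m along the plane.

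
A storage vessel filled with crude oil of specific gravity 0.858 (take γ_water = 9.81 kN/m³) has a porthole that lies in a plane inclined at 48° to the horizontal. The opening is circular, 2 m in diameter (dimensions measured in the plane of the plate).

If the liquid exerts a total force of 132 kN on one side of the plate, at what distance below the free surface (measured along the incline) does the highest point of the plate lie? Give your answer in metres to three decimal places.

γ = 0.858 × 9.81 = 8.41698 kN/m³.
A = π(1)² = 3.14159 m².
From F = γ·h_c·A, the centroid depth is h_c = 132/(8.41698 × 3.14159) = 4.99193 m.
Let θ = 48° be the plate's angle to the horizontal; measure y along the incline from where the plane meets the free surface. Vertical depth h = y·sinθ with sinθ = 0.743145.
Along the incline, y_c = h_c/sinθ = 4.99193/0.743145 = 6.7173 m.
The centroid is at the centre, 1 m below the top of the plate, so the highest point sits at y_top = 6.7173 − 1 = 5.7173 m along the incline.

y_top ≈ 5.717 m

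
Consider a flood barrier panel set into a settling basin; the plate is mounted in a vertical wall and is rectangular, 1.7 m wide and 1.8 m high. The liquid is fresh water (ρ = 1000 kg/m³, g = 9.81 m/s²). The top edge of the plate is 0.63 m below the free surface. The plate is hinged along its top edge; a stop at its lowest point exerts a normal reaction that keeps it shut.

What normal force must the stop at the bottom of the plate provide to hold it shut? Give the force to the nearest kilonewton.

γ = ρg = 1000 × 9.81 = 9810 N/m³ = 9.81 kN/m³.
The centroid lies 1.8/2 = 0.9 m below the top edge, so the centroid depth is h_c = 0.63 + 0.9 = 1.53 m.
A = 1.7 × 1.8 = 3.06 m².
Resultant F = γ·h_c·A = 9.81 × 1.53 × 3.06 = 45.9285 kN.
I_c = b·h³/12 = 1.7 × 1.8³/12 = 0.8262 m⁴.
Centre of pressure: y_p = y_c + I_c/(y_c·A) = 1.53 + 0.8262/(1.53 × 3.06) = 1.53 + 0.176471 = 1.70647 m along the plane.
The resultant acts 0.9 + 0.176471 = 1.07647 m (along the plate) below the hinge at the top edge, so the moment about the hinge is M = F × 1.07647 = 45.9285 × 1.07647 = 49.4407 kN·m.
A normal force at the bottom, 1.8 m from the hinge, must supply this moment: P = 49.4407/1.8 = 27.4671 kN.

P ≈ 27 kN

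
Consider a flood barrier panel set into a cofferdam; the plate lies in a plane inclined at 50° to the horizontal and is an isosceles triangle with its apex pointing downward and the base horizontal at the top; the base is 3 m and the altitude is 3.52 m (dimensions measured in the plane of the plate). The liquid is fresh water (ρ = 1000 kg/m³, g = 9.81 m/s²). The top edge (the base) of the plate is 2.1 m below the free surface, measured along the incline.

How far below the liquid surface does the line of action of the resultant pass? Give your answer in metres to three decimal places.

h_p = 2.669 m

γ = ρg = 1000 × 9.81 = 9810 N/m³ = 9.81 kN/m³.
Let θ = 50° be the plate's angle to the horizontal; measure y along the incline from where the plane meets the free surface. Vertical depth h = y·sinθ with sinθ = 0.766044.
With the apex down, the centroid sits h/3 = 3.52/3 = 1.17333 m below the base (the top edge), so y_c = 2.1 + 1.17333 = 3.27333 m and h_c = 3.27333 × 0.766044 = 2.50751 m.
A = ½ × 3 × 3.52 = 5.28 m².
Resultant F = γ·h_c·A = 9.81 × 2.50751 × 5.28 = 129.881 kN.
I_c = b·h³/36 = 3 × 3.52³/36 = 3.63452 m⁴.
Centre of pressure: y_p = y_c + I_c/(y_c·A) = 3.27333 + 3.63452/(3.27333 × 5.28) = 3.27333 + 0.210292 = 3.48362 m along the plane.
Vertically, h_p = y_p·sinθ = 3.48362 × 0.766044 = 2.66861 m.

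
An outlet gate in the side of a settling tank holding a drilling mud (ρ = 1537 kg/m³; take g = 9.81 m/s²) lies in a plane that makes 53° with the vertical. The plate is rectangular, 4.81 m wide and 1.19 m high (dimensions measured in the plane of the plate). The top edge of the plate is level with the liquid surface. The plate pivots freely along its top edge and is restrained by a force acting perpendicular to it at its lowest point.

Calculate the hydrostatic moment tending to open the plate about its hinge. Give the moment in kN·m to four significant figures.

γ = ρg = 1537 × 9.81 / 1000 = 15.07797 kN/m³.
The plate makes 53° with the vertical, i.e. θ = 90° − 53° = 37° to the horizontal. Measuring y along the incline from the free-surface line, vertical depth h = y·sinθ with sinθ = 0.601815.
The centroid lies 1.19/2 = 0.595 m below the top edge, so y_c = 0.595 m and h_c = 0.595 × 0.601815 = 0.35808 m.
A = 4.81 × 1.19 = 5.7239 m².
Resultant F = γ·h_c·A = 15.07797 × 0.35808 × 5.7239 = 30.904 kN.
I_c = b·h³/12 = 4.81 × 1.19³/12 = 0.675468 m⁴.
Centre of pressure: y_p = y_c + I_c/(y_c·A) = 0.595 + 0.675468/(0.595 × 5.7239) = 0.595 + 0.198333 = 0.793333 m along the plane.
The resultant acts 0.595 + 0.198333 = 0.793333 m (along the plate) below the hinge at the top edge, so the moment about the hinge is M = F × 0.793333 = 30.904 × 0.793333 = 24.5172 kN·m.

M ≈ 24.52 kN·m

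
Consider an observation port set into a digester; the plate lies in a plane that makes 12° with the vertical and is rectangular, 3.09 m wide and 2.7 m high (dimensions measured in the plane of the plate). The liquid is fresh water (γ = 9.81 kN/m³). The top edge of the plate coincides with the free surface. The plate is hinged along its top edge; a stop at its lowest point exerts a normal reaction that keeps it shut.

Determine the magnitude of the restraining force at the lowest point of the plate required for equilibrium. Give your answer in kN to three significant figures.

P ≈ 72.1 kN

γ = 9.81 kN/m³.
The plate makes 12° with the vertical, i.e. θ = 90° − 12° = 78° to the horizontal. Measuring y along the incline from the free-surface line, vertical depth h = y·sinθ with sinθ = 0.978148.
The centroid lies 2.7/2 = 1.35 m below the top edge, so y_c = 1.35 m and h_c = 1.35 × 0.978148 = 1.3205 m.
A = 3.09 × 2.7 = 8.343 m².
Resultant F = γ·h_c·A = 9.81 × 1.3205 × 8.343 = 108.076 kN.
I_c = b·h³/12 = 3.09 × 2.7³/12 = 5.06837 m⁴.
Centre of pressure: y_p = y_c + I_c/(y_c·A) = 1.35 + 5.06837/(1.35 × 8.343) = 1.35 + 0.45 = 1.8 m along the plane.
The resultant acts 1.35 + 0.45 = 1.8 m (along the plate) below the hinge at the top edge, so the moment about the hinge is M = F × 1.8 = 108.076 × 1.8 = 194.537 kN·m.
A normal force at the bottom, 2.7 m from the hinge, must supply this moment: P = 194.537/2.7 = 72.0507 kN.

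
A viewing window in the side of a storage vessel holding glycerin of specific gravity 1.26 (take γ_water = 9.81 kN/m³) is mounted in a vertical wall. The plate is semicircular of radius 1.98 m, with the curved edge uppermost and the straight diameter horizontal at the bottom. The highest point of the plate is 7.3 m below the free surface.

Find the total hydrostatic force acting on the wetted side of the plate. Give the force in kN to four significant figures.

γ = 1.26 × 9.81 = 12.3606 kN/m³.
The centroid lies 4r/(3π) = 0.840338 m above the diameter, so r − 4r/(3π) = 1.98 − 0.840338 = 1.13966 m below the topmost point, so the centroid depth is h_c = 7.3 + 1.13966 = 8.43966 m.
A = πr²/2 = π × 1.98²/2 = 6.15815 m².
Resultant F = γ·h_c·A = 12.3606 × 8.43966 × 6.15815 = 642.414 kN.

F ≈ 642.4 kN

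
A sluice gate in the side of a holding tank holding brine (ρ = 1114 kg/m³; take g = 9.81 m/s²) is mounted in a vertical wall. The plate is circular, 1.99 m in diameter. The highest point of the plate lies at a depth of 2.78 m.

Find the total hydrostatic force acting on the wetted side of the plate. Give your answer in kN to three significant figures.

F ≈ 128 kN

γ = ρg = 1114 × 9.81 / 1000 = 10.92834 kN/m³.
The centroid is at the centre, 0.995 m below the top of the plate, so the centroid depth is h_c = 2.78 + 0.995 = 3.775 m.
A = π(0.995)² = 3.11026 m².
Resultant F = γ·h_c·A = 10.92834 × 3.775 × 3.11026 = 128.312 kN.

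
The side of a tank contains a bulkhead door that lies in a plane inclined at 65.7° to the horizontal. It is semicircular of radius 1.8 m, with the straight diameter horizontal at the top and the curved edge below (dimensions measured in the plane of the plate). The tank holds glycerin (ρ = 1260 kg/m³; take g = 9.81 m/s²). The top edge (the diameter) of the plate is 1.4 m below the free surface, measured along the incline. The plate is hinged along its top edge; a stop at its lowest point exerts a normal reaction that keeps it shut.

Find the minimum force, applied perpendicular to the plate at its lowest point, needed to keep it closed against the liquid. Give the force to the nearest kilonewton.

P ≈ 60 kN

γ = ρg = 1260 × 9.81 / 1000 = 12.3606 kN/m³.
Let θ = 65.7° be the plate's angle to the horizontal; measure y along the incline from where the plane meets the free surface. Vertical depth h = y·sinθ with sinθ = 0.911403.
The centroid of a semicircle lies 4r/(3π) = 0.763944 m from the diameter, here below the top edge, so y_c = 1.4 + 0.763944 = 2.16394 m and h_c = 2.16394 × 0.911403 = 1.97222 m.
A = πr²/2 = π × 1.8²/2 = 5.08938 m².
Resultant F = γ·h_c·A = 12.3606 × 1.97222 × 5.08938 = 124.068 kN.
I_c = (π/8 − 8/(9π))·r⁴ = 0.109757 × 1.8⁴ = 1.15219 m⁴.
Centre of pressure: y_p = y_c + I_c/(y_c·A) = 2.16394 + 1.15219/(2.16394 × 5.08938) = 2.16394 + 0.10462 = 2.26856 m along the plane.
The resultant acts 0.763944 + 0.10462 = 0.868564 m (along the plate) below the hinge at the top edge, so the moment about the hinge is M = F × 0.868564 = 124.068 × 0.868564 = 107.761 kN·m.
A normal force at the bottom, 1.8 m from the hinge, must supply this moment: P = 107.761/1.8 = 59.8672 kN.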